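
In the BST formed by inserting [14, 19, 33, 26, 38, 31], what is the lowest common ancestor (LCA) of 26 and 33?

Tree insertion order: [14, 19, 33, 26, 38, 31]
Tree (level-order array): [14, None, 19, None, 33, 26, 38, None, 31]
In a BST, the LCA of p=26, q=33 is the first node v on the
root-to-leaf path with p <= v <= q (go left if both < v, right if both > v).
Walk from root:
  at 14: both 26 and 33 > 14, go right
  at 19: both 26 and 33 > 19, go right
  at 33: 26 <= 33 <= 33, this is the LCA
LCA = 33


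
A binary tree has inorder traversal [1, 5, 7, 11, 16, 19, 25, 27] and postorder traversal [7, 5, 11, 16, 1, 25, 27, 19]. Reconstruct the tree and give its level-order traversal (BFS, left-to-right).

Inorder:   [1, 5, 7, 11, 16, 19, 25, 27]
Postorder: [7, 5, 11, 16, 1, 25, 27, 19]
Algorithm: postorder visits root last, so walk postorder right-to-left;
each value is the root of the current inorder slice — split it at that
value, recurse on the right subtree first, then the left.
Recursive splits:
  root=19; inorder splits into left=[1, 5, 7, 11, 16], right=[25, 27]
  root=27; inorder splits into left=[25], right=[]
  root=25; inorder splits into left=[], right=[]
  root=1; inorder splits into left=[], right=[5, 7, 11, 16]
  root=16; inorder splits into left=[5, 7, 11], right=[]
  root=11; inorder splits into left=[5, 7], right=[]
  root=5; inorder splits into left=[], right=[7]
  root=7; inorder splits into left=[], right=[]
Reconstructed level-order: [19, 1, 27, 16, 25, 11, 5, 7]


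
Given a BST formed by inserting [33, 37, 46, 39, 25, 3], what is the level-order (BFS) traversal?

Tree insertion order: [33, 37, 46, 39, 25, 3]
Tree (level-order array): [33, 25, 37, 3, None, None, 46, None, None, 39]
BFS from the root, enqueuing left then right child of each popped node:
  queue [33] -> pop 33, enqueue [25, 37], visited so far: [33]
  queue [25, 37] -> pop 25, enqueue [3], visited so far: [33, 25]
  queue [37, 3] -> pop 37, enqueue [46], visited so far: [33, 25, 37]
  queue [3, 46] -> pop 3, enqueue [none], visited so far: [33, 25, 37, 3]
  queue [46] -> pop 46, enqueue [39], visited so far: [33, 25, 37, 3, 46]
  queue [39] -> pop 39, enqueue [none], visited so far: [33, 25, 37, 3, 46, 39]
Result: [33, 25, 37, 3, 46, 39]


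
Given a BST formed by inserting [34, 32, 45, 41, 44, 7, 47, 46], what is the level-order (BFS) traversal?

Tree insertion order: [34, 32, 45, 41, 44, 7, 47, 46]
Tree (level-order array): [34, 32, 45, 7, None, 41, 47, None, None, None, 44, 46]
BFS from the root, enqueuing left then right child of each popped node:
  queue [34] -> pop 34, enqueue [32, 45], visited so far: [34]
  queue [32, 45] -> pop 32, enqueue [7], visited so far: [34, 32]
  queue [45, 7] -> pop 45, enqueue [41, 47], visited so far: [34, 32, 45]
  queue [7, 41, 47] -> pop 7, enqueue [none], visited so far: [34, 32, 45, 7]
  queue [41, 47] -> pop 41, enqueue [44], visited so far: [34, 32, 45, 7, 41]
  queue [47, 44] -> pop 47, enqueue [46], visited so far: [34, 32, 45, 7, 41, 47]
  queue [44, 46] -> pop 44, enqueue [none], visited so far: [34, 32, 45, 7, 41, 47, 44]
  queue [46] -> pop 46, enqueue [none], visited so far: [34, 32, 45, 7, 41, 47, 44, 46]
Result: [34, 32, 45, 7, 41, 47, 44, 46]


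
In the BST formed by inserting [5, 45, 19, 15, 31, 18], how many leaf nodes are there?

Tree built from: [5, 45, 19, 15, 31, 18]
Tree (level-order array): [5, None, 45, 19, None, 15, 31, None, 18]
Rule: A leaf has 0 children.
Per-node child counts:
  node 5: 1 child(ren)
  node 45: 1 child(ren)
  node 19: 2 child(ren)
  node 15: 1 child(ren)
  node 18: 0 child(ren)
  node 31: 0 child(ren)
Matching nodes: [18, 31]
Count of leaf nodes: 2


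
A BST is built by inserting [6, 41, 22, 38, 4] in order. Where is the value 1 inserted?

Starting tree (level order): [6, 4, 41, None, None, 22, None, None, 38]
Insertion path: 6 -> 4
Result: insert 1 as left child of 4
Final tree (level order): [6, 4, 41, 1, None, 22, None, None, None, None, 38]


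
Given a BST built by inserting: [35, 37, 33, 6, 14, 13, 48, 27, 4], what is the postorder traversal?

Tree insertion order: [35, 37, 33, 6, 14, 13, 48, 27, 4]
Tree (level-order array): [35, 33, 37, 6, None, None, 48, 4, 14, None, None, None, None, 13, 27]
Postorder traversal: [4, 13, 27, 14, 6, 33, 48, 37, 35]


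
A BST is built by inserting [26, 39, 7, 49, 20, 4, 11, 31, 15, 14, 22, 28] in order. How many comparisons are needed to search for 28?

Search path for 28: 26 -> 39 -> 31 -> 28
Found: True
Comparisons: 4


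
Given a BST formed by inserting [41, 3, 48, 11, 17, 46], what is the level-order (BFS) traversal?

Tree insertion order: [41, 3, 48, 11, 17, 46]
Tree (level-order array): [41, 3, 48, None, 11, 46, None, None, 17]
BFS from the root, enqueuing left then right child of each popped node:
  queue [41] -> pop 41, enqueue [3, 48], visited so far: [41]
  queue [3, 48] -> pop 3, enqueue [11], visited so far: [41, 3]
  queue [48, 11] -> pop 48, enqueue [46], visited so far: [41, 3, 48]
  queue [11, 46] -> pop 11, enqueue [17], visited so far: [41, 3, 48, 11]
  queue [46, 17] -> pop 46, enqueue [none], visited so far: [41, 3, 48, 11, 46]
  queue [17] -> pop 17, enqueue [none], visited so far: [41, 3, 48, 11, 46, 17]
Result: [41, 3, 48, 11, 46, 17]


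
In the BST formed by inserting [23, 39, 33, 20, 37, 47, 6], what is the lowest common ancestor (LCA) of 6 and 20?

Tree insertion order: [23, 39, 33, 20, 37, 47, 6]
Tree (level-order array): [23, 20, 39, 6, None, 33, 47, None, None, None, 37]
In a BST, the LCA of p=6, q=20 is the first node v on the
root-to-leaf path with p <= v <= q (go left if both < v, right if both > v).
Walk from root:
  at 23: both 6 and 20 < 23, go left
  at 20: 6 <= 20 <= 20, this is the LCA
LCA = 20


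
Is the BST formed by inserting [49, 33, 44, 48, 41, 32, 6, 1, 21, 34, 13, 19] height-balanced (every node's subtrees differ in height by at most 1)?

Tree (level-order array): [49, 33, None, 32, 44, 6, None, 41, 48, 1, 21, 34, None, None, None, None, None, 13, None, None, None, None, 19]
Definition: a tree is height-balanced if, at every node, |h(left) - h(right)| <= 1 (empty subtree has height -1).
Bottom-up per-node check:
  node 1: h_left=-1, h_right=-1, diff=0 [OK], height=0
  node 19: h_left=-1, h_right=-1, diff=0 [OK], height=0
  node 13: h_left=-1, h_right=0, diff=1 [OK], height=1
  node 21: h_left=1, h_right=-1, diff=2 [FAIL (|1--1|=2 > 1)], height=2
  node 6: h_left=0, h_right=2, diff=2 [FAIL (|0-2|=2 > 1)], height=3
  node 32: h_left=3, h_right=-1, diff=4 [FAIL (|3--1|=4 > 1)], height=4
  node 34: h_left=-1, h_right=-1, diff=0 [OK], height=0
  node 41: h_left=0, h_right=-1, diff=1 [OK], height=1
  node 48: h_left=-1, h_right=-1, diff=0 [OK], height=0
  node 44: h_left=1, h_right=0, diff=1 [OK], height=2
  node 33: h_left=4, h_right=2, diff=2 [FAIL (|4-2|=2 > 1)], height=5
  node 49: h_left=5, h_right=-1, diff=6 [FAIL (|5--1|=6 > 1)], height=6
Node 21 violates the condition: |1 - -1| = 2 > 1.
Result: Not balanced


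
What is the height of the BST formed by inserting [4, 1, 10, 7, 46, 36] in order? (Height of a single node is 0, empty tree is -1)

Insertion order: [4, 1, 10, 7, 46, 36]
Tree (level-order array): [4, 1, 10, None, None, 7, 46, None, None, 36]
Compute height bottom-up (empty subtree = -1):
  height(1) = 1 + max(-1, -1) = 0
  height(7) = 1 + max(-1, -1) = 0
  height(36) = 1 + max(-1, -1) = 0
  height(46) = 1 + max(0, -1) = 1
  height(10) = 1 + max(0, 1) = 2
  height(4) = 1 + max(0, 2) = 3
Height = 3


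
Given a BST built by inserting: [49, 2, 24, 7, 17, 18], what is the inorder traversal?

Tree insertion order: [49, 2, 24, 7, 17, 18]
Tree (level-order array): [49, 2, None, None, 24, 7, None, None, 17, None, 18]
Inorder traversal: [2, 7, 17, 18, 24, 49]


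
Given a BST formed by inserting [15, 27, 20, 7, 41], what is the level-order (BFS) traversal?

Tree insertion order: [15, 27, 20, 7, 41]
Tree (level-order array): [15, 7, 27, None, None, 20, 41]
BFS from the root, enqueuing left then right child of each popped node:
  queue [15] -> pop 15, enqueue [7, 27], visited so far: [15]
  queue [7, 27] -> pop 7, enqueue [none], visited so far: [15, 7]
  queue [27] -> pop 27, enqueue [20, 41], visited so far: [15, 7, 27]
  queue [20, 41] -> pop 20, enqueue [none], visited so far: [15, 7, 27, 20]
  queue [41] -> pop 41, enqueue [none], visited so far: [15, 7, 27, 20, 41]
Result: [15, 7, 27, 20, 41]


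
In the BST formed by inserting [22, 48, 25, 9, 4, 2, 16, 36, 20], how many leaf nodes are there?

Tree built from: [22, 48, 25, 9, 4, 2, 16, 36, 20]
Tree (level-order array): [22, 9, 48, 4, 16, 25, None, 2, None, None, 20, None, 36]
Rule: A leaf has 0 children.
Per-node child counts:
  node 22: 2 child(ren)
  node 9: 2 child(ren)
  node 4: 1 child(ren)
  node 2: 0 child(ren)
  node 16: 1 child(ren)
  node 20: 0 child(ren)
  node 48: 1 child(ren)
  node 25: 1 child(ren)
  node 36: 0 child(ren)
Matching nodes: [2, 20, 36]
Count of leaf nodes: 3


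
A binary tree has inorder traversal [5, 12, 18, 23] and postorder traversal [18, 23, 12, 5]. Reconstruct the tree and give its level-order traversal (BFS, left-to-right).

Inorder:   [5, 12, 18, 23]
Postorder: [18, 23, 12, 5]
Algorithm: postorder visits root last, so walk postorder right-to-left;
each value is the root of the current inorder slice — split it at that
value, recurse on the right subtree first, then the left.
Recursive splits:
  root=5; inorder splits into left=[], right=[12, 18, 23]
  root=12; inorder splits into left=[], right=[18, 23]
  root=23; inorder splits into left=[18], right=[]
  root=18; inorder splits into left=[], right=[]
Reconstructed level-order: [5, 12, 23, 18]


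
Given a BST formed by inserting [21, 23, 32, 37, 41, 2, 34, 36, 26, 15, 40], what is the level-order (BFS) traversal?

Tree insertion order: [21, 23, 32, 37, 41, 2, 34, 36, 26, 15, 40]
Tree (level-order array): [21, 2, 23, None, 15, None, 32, None, None, 26, 37, None, None, 34, 41, None, 36, 40]
BFS from the root, enqueuing left then right child of each popped node:
  queue [21] -> pop 21, enqueue [2, 23], visited so far: [21]
  queue [2, 23] -> pop 2, enqueue [15], visited so far: [21, 2]
  queue [23, 15] -> pop 23, enqueue [32], visited so far: [21, 2, 23]
  queue [15, 32] -> pop 15, enqueue [none], visited so far: [21, 2, 23, 15]
  queue [32] -> pop 32, enqueue [26, 37], visited so far: [21, 2, 23, 15, 32]
  queue [26, 37] -> pop 26, enqueue [none], visited so far: [21, 2, 23, 15, 32, 26]
  queue [37] -> pop 37, enqueue [34, 41], visited so far: [21, 2, 23, 15, 32, 26, 37]
  queue [34, 41] -> pop 34, enqueue [36], visited so far: [21, 2, 23, 15, 32, 26, 37, 34]
  queue [41, 36] -> pop 41, enqueue [40], visited so far: [21, 2, 23, 15, 32, 26, 37, 34, 41]
  queue [36, 40] -> pop 36, enqueue [none], visited so far: [21, 2, 23, 15, 32, 26, 37, 34, 41, 36]
  queue [40] -> pop 40, enqueue [none], visited so far: [21, 2, 23, 15, 32, 26, 37, 34, 41, 36, 40]
Result: [21, 2, 23, 15, 32, 26, 37, 34, 41, 36, 40]


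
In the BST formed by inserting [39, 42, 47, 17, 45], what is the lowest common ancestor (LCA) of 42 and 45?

Tree insertion order: [39, 42, 47, 17, 45]
Tree (level-order array): [39, 17, 42, None, None, None, 47, 45]
In a BST, the LCA of p=42, q=45 is the first node v on the
root-to-leaf path with p <= v <= q (go left if both < v, right if both > v).
Walk from root:
  at 39: both 42 and 45 > 39, go right
  at 42: 42 <= 42 <= 45, this is the LCA
LCA = 42


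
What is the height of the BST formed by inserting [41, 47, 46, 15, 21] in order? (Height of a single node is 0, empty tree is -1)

Insertion order: [41, 47, 46, 15, 21]
Tree (level-order array): [41, 15, 47, None, 21, 46]
Compute height bottom-up (empty subtree = -1):
  height(21) = 1 + max(-1, -1) = 0
  height(15) = 1 + max(-1, 0) = 1
  height(46) = 1 + max(-1, -1) = 0
  height(47) = 1 + max(0, -1) = 1
  height(41) = 1 + max(1, 1) = 2
Height = 2


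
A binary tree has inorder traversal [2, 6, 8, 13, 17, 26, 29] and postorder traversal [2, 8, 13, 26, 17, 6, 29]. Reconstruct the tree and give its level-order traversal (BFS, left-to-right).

Inorder:   [2, 6, 8, 13, 17, 26, 29]
Postorder: [2, 8, 13, 26, 17, 6, 29]
Algorithm: postorder visits root last, so walk postorder right-to-left;
each value is the root of the current inorder slice — split it at that
value, recurse on the right subtree first, then the left.
Recursive splits:
  root=29; inorder splits into left=[2, 6, 8, 13, 17, 26], right=[]
  root=6; inorder splits into left=[2], right=[8, 13, 17, 26]
  root=17; inorder splits into left=[8, 13], right=[26]
  root=26; inorder splits into left=[], right=[]
  root=13; inorder splits into left=[8], right=[]
  root=8; inorder splits into left=[], right=[]
  root=2; inorder splits into left=[], right=[]
Reconstructed level-order: [29, 6, 2, 17, 13, 26, 8]


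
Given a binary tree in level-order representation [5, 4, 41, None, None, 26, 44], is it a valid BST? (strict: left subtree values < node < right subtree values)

Level-order array: [5, 4, 41, None, None, 26, 44]
Validate using subtree bounds (lo, hi): at each node, require lo < value < hi,
then recurse left with hi=value and right with lo=value.
Preorder trace (stopping at first violation):
  at node 5 with bounds (-inf, +inf): OK
  at node 4 with bounds (-inf, 5): OK
  at node 41 with bounds (5, +inf): OK
  at node 26 with bounds (5, 41): OK
  at node 44 with bounds (41, +inf): OK
No violation found at any node.
Result: Valid BST


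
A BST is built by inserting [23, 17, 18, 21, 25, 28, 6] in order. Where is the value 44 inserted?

Starting tree (level order): [23, 17, 25, 6, 18, None, 28, None, None, None, 21]
Insertion path: 23 -> 25 -> 28
Result: insert 44 as right child of 28
Final tree (level order): [23, 17, 25, 6, 18, None, 28, None, None, None, 21, None, 44]


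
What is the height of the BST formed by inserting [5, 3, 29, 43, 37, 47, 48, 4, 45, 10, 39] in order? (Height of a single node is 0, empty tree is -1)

Insertion order: [5, 3, 29, 43, 37, 47, 48, 4, 45, 10, 39]
Tree (level-order array): [5, 3, 29, None, 4, 10, 43, None, None, None, None, 37, 47, None, 39, 45, 48]
Compute height bottom-up (empty subtree = -1):
  height(4) = 1 + max(-1, -1) = 0
  height(3) = 1 + max(-1, 0) = 1
  height(10) = 1 + max(-1, -1) = 0
  height(39) = 1 + max(-1, -1) = 0
  height(37) = 1 + max(-1, 0) = 1
  height(45) = 1 + max(-1, -1) = 0
  height(48) = 1 + max(-1, -1) = 0
  height(47) = 1 + max(0, 0) = 1
  height(43) = 1 + max(1, 1) = 2
  height(29) = 1 + max(0, 2) = 3
  height(5) = 1 + max(1, 3) = 4
Height = 4


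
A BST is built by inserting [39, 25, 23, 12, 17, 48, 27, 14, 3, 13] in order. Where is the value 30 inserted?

Starting tree (level order): [39, 25, 48, 23, 27, None, None, 12, None, None, None, 3, 17, None, None, 14, None, 13]
Insertion path: 39 -> 25 -> 27
Result: insert 30 as right child of 27
Final tree (level order): [39, 25, 48, 23, 27, None, None, 12, None, None, 30, 3, 17, None, None, None, None, 14, None, 13]


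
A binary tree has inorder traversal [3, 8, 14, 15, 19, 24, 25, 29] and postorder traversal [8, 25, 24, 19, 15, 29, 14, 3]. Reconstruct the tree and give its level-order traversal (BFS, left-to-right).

Inorder:   [3, 8, 14, 15, 19, 24, 25, 29]
Postorder: [8, 25, 24, 19, 15, 29, 14, 3]
Algorithm: postorder visits root last, so walk postorder right-to-left;
each value is the root of the current inorder slice — split it at that
value, recurse on the right subtree first, then the left.
Recursive splits:
  root=3; inorder splits into left=[], right=[8, 14, 15, 19, 24, 25, 29]
  root=14; inorder splits into left=[8], right=[15, 19, 24, 25, 29]
  root=29; inorder splits into left=[15, 19, 24, 25], right=[]
  root=15; inorder splits into left=[], right=[19, 24, 25]
  root=19; inorder splits into left=[], right=[24, 25]
  root=24; inorder splits into left=[], right=[25]
  root=25; inorder splits into left=[], right=[]
  root=8; inorder splits into left=[], right=[]
Reconstructed level-order: [3, 14, 8, 29, 15, 19, 24, 25]


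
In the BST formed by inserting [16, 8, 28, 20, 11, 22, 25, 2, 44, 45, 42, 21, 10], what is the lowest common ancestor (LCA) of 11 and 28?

Tree insertion order: [16, 8, 28, 20, 11, 22, 25, 2, 44, 45, 42, 21, 10]
Tree (level-order array): [16, 8, 28, 2, 11, 20, 44, None, None, 10, None, None, 22, 42, 45, None, None, 21, 25]
In a BST, the LCA of p=11, q=28 is the first node v on the
root-to-leaf path with p <= v <= q (go left if both < v, right if both > v).
Walk from root:
  at 16: 11 <= 16 <= 28, this is the LCA
LCA = 16


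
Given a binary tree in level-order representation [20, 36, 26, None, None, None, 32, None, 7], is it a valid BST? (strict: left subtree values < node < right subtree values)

Level-order array: [20, 36, 26, None, None, None, 32, None, 7]
Validate using subtree bounds (lo, hi): at each node, require lo < value < hi,
then recurse left with hi=value and right with lo=value.
Preorder trace (stopping at first violation):
  at node 20 with bounds (-inf, +inf): OK
  at node 36 with bounds (-inf, 20): VIOLATION
Node 36 violates its bound: not (-inf < 36 < 20).
Result: Not a valid BST


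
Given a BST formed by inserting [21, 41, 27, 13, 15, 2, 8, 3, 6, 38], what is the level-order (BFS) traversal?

Tree insertion order: [21, 41, 27, 13, 15, 2, 8, 3, 6, 38]
Tree (level-order array): [21, 13, 41, 2, 15, 27, None, None, 8, None, None, None, 38, 3, None, None, None, None, 6]
BFS from the root, enqueuing left then right child of each popped node:
  queue [21] -> pop 21, enqueue [13, 41], visited so far: [21]
  queue [13, 41] -> pop 13, enqueue [2, 15], visited so far: [21, 13]
  queue [41, 2, 15] -> pop 41, enqueue [27], visited so far: [21, 13, 41]
  queue [2, 15, 27] -> pop 2, enqueue [8], visited so far: [21, 13, 41, 2]
  queue [15, 27, 8] -> pop 15, enqueue [none], visited so far: [21, 13, 41, 2, 15]
  queue [27, 8] -> pop 27, enqueue [38], visited so far: [21, 13, 41, 2, 15, 27]
  queue [8, 38] -> pop 8, enqueue [3], visited so far: [21, 13, 41, 2, 15, 27, 8]
  queue [38, 3] -> pop 38, enqueue [none], visited so far: [21, 13, 41, 2, 15, 27, 8, 38]
  queue [3] -> pop 3, enqueue [6], visited so far: [21, 13, 41, 2, 15, 27, 8, 38, 3]
  queue [6] -> pop 6, enqueue [none], visited so far: [21, 13, 41, 2, 15, 27, 8, 38, 3, 6]
Result: [21, 13, 41, 2, 15, 27, 8, 38, 3, 6]


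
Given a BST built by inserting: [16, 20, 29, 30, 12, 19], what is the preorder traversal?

Tree insertion order: [16, 20, 29, 30, 12, 19]
Tree (level-order array): [16, 12, 20, None, None, 19, 29, None, None, None, 30]
Preorder traversal: [16, 12, 20, 19, 29, 30]


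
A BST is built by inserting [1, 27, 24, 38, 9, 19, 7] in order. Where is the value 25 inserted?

Starting tree (level order): [1, None, 27, 24, 38, 9, None, None, None, 7, 19]
Insertion path: 1 -> 27 -> 24
Result: insert 25 as right child of 24
Final tree (level order): [1, None, 27, 24, 38, 9, 25, None, None, 7, 19]


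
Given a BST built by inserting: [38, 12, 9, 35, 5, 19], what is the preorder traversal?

Tree insertion order: [38, 12, 9, 35, 5, 19]
Tree (level-order array): [38, 12, None, 9, 35, 5, None, 19]
Preorder traversal: [38, 12, 9, 5, 35, 19]


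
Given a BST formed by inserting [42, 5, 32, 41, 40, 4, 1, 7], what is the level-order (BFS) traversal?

Tree insertion order: [42, 5, 32, 41, 40, 4, 1, 7]
Tree (level-order array): [42, 5, None, 4, 32, 1, None, 7, 41, None, None, None, None, 40]
BFS from the root, enqueuing left then right child of each popped node:
  queue [42] -> pop 42, enqueue [5], visited so far: [42]
  queue [5] -> pop 5, enqueue [4, 32], visited so far: [42, 5]
  queue [4, 32] -> pop 4, enqueue [1], visited so far: [42, 5, 4]
  queue [32, 1] -> pop 32, enqueue [7, 41], visited so far: [42, 5, 4, 32]
  queue [1, 7, 41] -> pop 1, enqueue [none], visited so far: [42, 5, 4, 32, 1]
  queue [7, 41] -> pop 7, enqueue [none], visited so far: [42, 5, 4, 32, 1, 7]
  queue [41] -> pop 41, enqueue [40], visited so far: [42, 5, 4, 32, 1, 7, 41]
  queue [40] -> pop 40, enqueue [none], visited so far: [42, 5, 4, 32, 1, 7, 41, 40]
Result: [42, 5, 4, 32, 1, 7, 41, 40]


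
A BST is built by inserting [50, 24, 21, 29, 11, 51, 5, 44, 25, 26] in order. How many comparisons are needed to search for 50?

Search path for 50: 50
Found: True
Comparisons: 1


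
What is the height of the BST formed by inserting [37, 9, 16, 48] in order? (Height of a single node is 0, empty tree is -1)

Insertion order: [37, 9, 16, 48]
Tree (level-order array): [37, 9, 48, None, 16]
Compute height bottom-up (empty subtree = -1):
  height(16) = 1 + max(-1, -1) = 0
  height(9) = 1 + max(-1, 0) = 1
  height(48) = 1 + max(-1, -1) = 0
  height(37) = 1 + max(1, 0) = 2
Height = 2


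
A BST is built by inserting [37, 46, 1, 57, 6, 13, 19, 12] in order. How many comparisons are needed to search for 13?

Search path for 13: 37 -> 1 -> 6 -> 13
Found: True
Comparisons: 4


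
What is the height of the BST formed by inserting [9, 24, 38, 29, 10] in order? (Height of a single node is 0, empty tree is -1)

Insertion order: [9, 24, 38, 29, 10]
Tree (level-order array): [9, None, 24, 10, 38, None, None, 29]
Compute height bottom-up (empty subtree = -1):
  height(10) = 1 + max(-1, -1) = 0
  height(29) = 1 + max(-1, -1) = 0
  height(38) = 1 + max(0, -1) = 1
  height(24) = 1 + max(0, 1) = 2
  height(9) = 1 + max(-1, 2) = 3
Height = 3


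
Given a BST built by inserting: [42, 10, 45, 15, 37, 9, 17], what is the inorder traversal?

Tree insertion order: [42, 10, 45, 15, 37, 9, 17]
Tree (level-order array): [42, 10, 45, 9, 15, None, None, None, None, None, 37, 17]
Inorder traversal: [9, 10, 15, 17, 37, 42, 45]


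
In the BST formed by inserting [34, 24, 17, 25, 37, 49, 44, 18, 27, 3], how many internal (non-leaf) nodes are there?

Tree built from: [34, 24, 17, 25, 37, 49, 44, 18, 27, 3]
Tree (level-order array): [34, 24, 37, 17, 25, None, 49, 3, 18, None, 27, 44]
Rule: An internal node has at least one child.
Per-node child counts:
  node 34: 2 child(ren)
  node 24: 2 child(ren)
  node 17: 2 child(ren)
  node 3: 0 child(ren)
  node 18: 0 child(ren)
  node 25: 1 child(ren)
  node 27: 0 child(ren)
  node 37: 1 child(ren)
  node 49: 1 child(ren)
  node 44: 0 child(ren)
Matching nodes: [34, 24, 17, 25, 37, 49]
Count of internal (non-leaf) nodes: 6


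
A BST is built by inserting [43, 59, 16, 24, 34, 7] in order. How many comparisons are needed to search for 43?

Search path for 43: 43
Found: True
Comparisons: 1


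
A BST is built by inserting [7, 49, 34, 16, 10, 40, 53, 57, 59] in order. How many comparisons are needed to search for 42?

Search path for 42: 7 -> 49 -> 34 -> 40
Found: False
Comparisons: 4


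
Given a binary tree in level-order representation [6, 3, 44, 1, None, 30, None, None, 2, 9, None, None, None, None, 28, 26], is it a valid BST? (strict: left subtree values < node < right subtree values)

Level-order array: [6, 3, 44, 1, None, 30, None, None, 2, 9, None, None, None, None, 28, 26]
Validate using subtree bounds (lo, hi): at each node, require lo < value < hi,
then recurse left with hi=value and right with lo=value.
Preorder trace (stopping at first violation):
  at node 6 with bounds (-inf, +inf): OK
  at node 3 with bounds (-inf, 6): OK
  at node 1 with bounds (-inf, 3): OK
  at node 2 with bounds (1, 3): OK
  at node 44 with bounds (6, +inf): OK
  at node 30 with bounds (6, 44): OK
  at node 9 with bounds (6, 30): OK
  at node 28 with bounds (9, 30): OK
  at node 26 with bounds (9, 28): OK
No violation found at any node.
Result: Valid BST


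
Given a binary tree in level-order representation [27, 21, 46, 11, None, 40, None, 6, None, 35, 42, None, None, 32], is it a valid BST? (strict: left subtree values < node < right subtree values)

Level-order array: [27, 21, 46, 11, None, 40, None, 6, None, 35, 42, None, None, 32]
Validate using subtree bounds (lo, hi): at each node, require lo < value < hi,
then recurse left with hi=value and right with lo=value.
Preorder trace (stopping at first violation):
  at node 27 with bounds (-inf, +inf): OK
  at node 21 with bounds (-inf, 27): OK
  at node 11 with bounds (-inf, 21): OK
  at node 6 with bounds (-inf, 11): OK
  at node 46 with bounds (27, +inf): OK
  at node 40 with bounds (27, 46): OK
  at node 35 with bounds (27, 40): OK
  at node 32 with bounds (27, 35): OK
  at node 42 with bounds (40, 46): OK
No violation found at any node.
Result: Valid BST


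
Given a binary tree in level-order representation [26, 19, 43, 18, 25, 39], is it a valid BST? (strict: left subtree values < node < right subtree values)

Level-order array: [26, 19, 43, 18, 25, 39]
Validate using subtree bounds (lo, hi): at each node, require lo < value < hi,
then recurse left with hi=value and right with lo=value.
Preorder trace (stopping at first violation):
  at node 26 with bounds (-inf, +inf): OK
  at node 19 with bounds (-inf, 26): OK
  at node 18 with bounds (-inf, 19): OK
  at node 25 with bounds (19, 26): OK
  at node 43 with bounds (26, +inf): OK
  at node 39 with bounds (26, 43): OK
No violation found at any node.
Result: Valid BST


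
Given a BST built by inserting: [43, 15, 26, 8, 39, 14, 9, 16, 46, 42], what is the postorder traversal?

Tree insertion order: [43, 15, 26, 8, 39, 14, 9, 16, 46, 42]
Tree (level-order array): [43, 15, 46, 8, 26, None, None, None, 14, 16, 39, 9, None, None, None, None, 42]
Postorder traversal: [9, 14, 8, 16, 42, 39, 26, 15, 46, 43]


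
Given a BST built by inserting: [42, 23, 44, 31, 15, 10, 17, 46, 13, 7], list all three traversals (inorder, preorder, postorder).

Tree insertion order: [42, 23, 44, 31, 15, 10, 17, 46, 13, 7]
Tree (level-order array): [42, 23, 44, 15, 31, None, 46, 10, 17, None, None, None, None, 7, 13]
Inorder (L, root, R): [7, 10, 13, 15, 17, 23, 31, 42, 44, 46]
Preorder (root, L, R): [42, 23, 15, 10, 7, 13, 17, 31, 44, 46]
Postorder (L, R, root): [7, 13, 10, 17, 15, 31, 23, 46, 44, 42]


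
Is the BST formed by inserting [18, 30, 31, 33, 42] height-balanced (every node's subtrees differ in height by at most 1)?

Tree (level-order array): [18, None, 30, None, 31, None, 33, None, 42]
Definition: a tree is height-balanced if, at every node, |h(left) - h(right)| <= 1 (empty subtree has height -1).
Bottom-up per-node check:
  node 42: h_left=-1, h_right=-1, diff=0 [OK], height=0
  node 33: h_left=-1, h_right=0, diff=1 [OK], height=1
  node 31: h_left=-1, h_right=1, diff=2 [FAIL (|-1-1|=2 > 1)], height=2
  node 30: h_left=-1, h_right=2, diff=3 [FAIL (|-1-2|=3 > 1)], height=3
  node 18: h_left=-1, h_right=3, diff=4 [FAIL (|-1-3|=4 > 1)], height=4
Node 31 violates the condition: |-1 - 1| = 2 > 1.
Result: Not balanced


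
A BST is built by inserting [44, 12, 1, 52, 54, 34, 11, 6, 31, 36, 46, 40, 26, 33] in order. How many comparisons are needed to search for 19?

Search path for 19: 44 -> 12 -> 34 -> 31 -> 26
Found: False
Comparisons: 5


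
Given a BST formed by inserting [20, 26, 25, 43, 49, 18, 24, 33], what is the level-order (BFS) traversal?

Tree insertion order: [20, 26, 25, 43, 49, 18, 24, 33]
Tree (level-order array): [20, 18, 26, None, None, 25, 43, 24, None, 33, 49]
BFS from the root, enqueuing left then right child of each popped node:
  queue [20] -> pop 20, enqueue [18, 26], visited so far: [20]
  queue [18, 26] -> pop 18, enqueue [none], visited so far: [20, 18]
  queue [26] -> pop 26, enqueue [25, 43], visited so far: [20, 18, 26]
  queue [25, 43] -> pop 25, enqueue [24], visited so far: [20, 18, 26, 25]
  queue [43, 24] -> pop 43, enqueue [33, 49], visited so far: [20, 18, 26, 25, 43]
  queue [24, 33, 49] -> pop 24, enqueue [none], visited so far: [20, 18, 26, 25, 43, 24]
  queue [33, 49] -> pop 33, enqueue [none], visited so far: [20, 18, 26, 25, 43, 24, 33]
  queue [49] -> pop 49, enqueue [none], visited so far: [20, 18, 26, 25, 43, 24, 33, 49]
Result: [20, 18, 26, 25, 43, 24, 33, 49]


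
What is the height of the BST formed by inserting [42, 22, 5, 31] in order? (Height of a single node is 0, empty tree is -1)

Insertion order: [42, 22, 5, 31]
Tree (level-order array): [42, 22, None, 5, 31]
Compute height bottom-up (empty subtree = -1):
  height(5) = 1 + max(-1, -1) = 0
  height(31) = 1 + max(-1, -1) = 0
  height(22) = 1 + max(0, 0) = 1
  height(42) = 1 + max(1, -1) = 2
Height = 2


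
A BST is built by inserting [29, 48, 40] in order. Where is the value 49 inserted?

Starting tree (level order): [29, None, 48, 40]
Insertion path: 29 -> 48
Result: insert 49 as right child of 48
Final tree (level order): [29, None, 48, 40, 49]


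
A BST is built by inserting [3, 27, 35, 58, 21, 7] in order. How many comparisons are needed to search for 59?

Search path for 59: 3 -> 27 -> 35 -> 58
Found: False
Comparisons: 4


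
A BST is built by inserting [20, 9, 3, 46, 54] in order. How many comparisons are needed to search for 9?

Search path for 9: 20 -> 9
Found: True
Comparisons: 2


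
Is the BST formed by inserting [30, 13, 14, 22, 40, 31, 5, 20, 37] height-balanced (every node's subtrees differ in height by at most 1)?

Tree (level-order array): [30, 13, 40, 5, 14, 31, None, None, None, None, 22, None, 37, 20]
Definition: a tree is height-balanced if, at every node, |h(left) - h(right)| <= 1 (empty subtree has height -1).
Bottom-up per-node check:
  node 5: h_left=-1, h_right=-1, diff=0 [OK], height=0
  node 20: h_left=-1, h_right=-1, diff=0 [OK], height=0
  node 22: h_left=0, h_right=-1, diff=1 [OK], height=1
  node 14: h_left=-1, h_right=1, diff=2 [FAIL (|-1-1|=2 > 1)], height=2
  node 13: h_left=0, h_right=2, diff=2 [FAIL (|0-2|=2 > 1)], height=3
  node 37: h_left=-1, h_right=-1, diff=0 [OK], height=0
  node 31: h_left=-1, h_right=0, diff=1 [OK], height=1
  node 40: h_left=1, h_right=-1, diff=2 [FAIL (|1--1|=2 > 1)], height=2
  node 30: h_left=3, h_right=2, diff=1 [OK], height=4
Node 14 violates the condition: |-1 - 1| = 2 > 1.
Result: Not balanced


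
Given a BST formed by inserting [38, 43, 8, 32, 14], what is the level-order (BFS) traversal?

Tree insertion order: [38, 43, 8, 32, 14]
Tree (level-order array): [38, 8, 43, None, 32, None, None, 14]
BFS from the root, enqueuing left then right child of each popped node:
  queue [38] -> pop 38, enqueue [8, 43], visited so far: [38]
  queue [8, 43] -> pop 8, enqueue [32], visited so far: [38, 8]
  queue [43, 32] -> pop 43, enqueue [none], visited so far: [38, 8, 43]
  queue [32] -> pop 32, enqueue [14], visited so far: [38, 8, 43, 32]
  queue [14] -> pop 14, enqueue [none], visited so far: [38, 8, 43, 32, 14]
Result: [38, 8, 43, 32, 14]


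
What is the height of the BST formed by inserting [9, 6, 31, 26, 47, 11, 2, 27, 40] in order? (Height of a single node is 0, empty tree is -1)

Insertion order: [9, 6, 31, 26, 47, 11, 2, 27, 40]
Tree (level-order array): [9, 6, 31, 2, None, 26, 47, None, None, 11, 27, 40]
Compute height bottom-up (empty subtree = -1):
  height(2) = 1 + max(-1, -1) = 0
  height(6) = 1 + max(0, -1) = 1
  height(11) = 1 + max(-1, -1) = 0
  height(27) = 1 + max(-1, -1) = 0
  height(26) = 1 + max(0, 0) = 1
  height(40) = 1 + max(-1, -1) = 0
  height(47) = 1 + max(0, -1) = 1
  height(31) = 1 + max(1, 1) = 2
  height(9) = 1 + max(1, 2) = 3
Height = 3


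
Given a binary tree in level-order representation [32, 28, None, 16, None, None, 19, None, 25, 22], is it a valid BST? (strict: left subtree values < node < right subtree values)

Level-order array: [32, 28, None, 16, None, None, 19, None, 25, 22]
Validate using subtree bounds (lo, hi): at each node, require lo < value < hi,
then recurse left with hi=value and right with lo=value.
Preorder trace (stopping at first violation):
  at node 32 with bounds (-inf, +inf): OK
  at node 28 with bounds (-inf, 32): OK
  at node 16 with bounds (-inf, 28): OK
  at node 19 with bounds (16, 28): OK
  at node 25 with bounds (19, 28): OK
  at node 22 with bounds (19, 25): OK
No violation found at any node.
Result: Valid BST


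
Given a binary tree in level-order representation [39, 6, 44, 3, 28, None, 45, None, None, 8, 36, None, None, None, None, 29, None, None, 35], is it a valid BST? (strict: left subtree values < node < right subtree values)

Level-order array: [39, 6, 44, 3, 28, None, 45, None, None, 8, 36, None, None, None, None, 29, None, None, 35]
Validate using subtree bounds (lo, hi): at each node, require lo < value < hi,
then recurse left with hi=value and right with lo=value.
Preorder trace (stopping at first violation):
  at node 39 with bounds (-inf, +inf): OK
  at node 6 with bounds (-inf, 39): OK
  at node 3 with bounds (-inf, 6): OK
  at node 28 with bounds (6, 39): OK
  at node 8 with bounds (6, 28): OK
  at node 36 with bounds (28, 39): OK
  at node 29 with bounds (28, 36): OK
  at node 35 with bounds (29, 36): OK
  at node 44 with bounds (39, +inf): OK
  at node 45 with bounds (44, +inf): OK
No violation found at any node.
Result: Valid BST


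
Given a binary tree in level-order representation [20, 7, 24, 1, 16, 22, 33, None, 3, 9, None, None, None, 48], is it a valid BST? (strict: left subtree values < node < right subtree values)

Level-order array: [20, 7, 24, 1, 16, 22, 33, None, 3, 9, None, None, None, 48]
Validate using subtree bounds (lo, hi): at each node, require lo < value < hi,
then recurse left with hi=value and right with lo=value.
Preorder trace (stopping at first violation):
  at node 20 with bounds (-inf, +inf): OK
  at node 7 with bounds (-inf, 20): OK
  at node 1 with bounds (-inf, 7): OK
  at node 3 with bounds (1, 7): OK
  at node 16 with bounds (7, 20): OK
  at node 9 with bounds (7, 16): OK
  at node 24 with bounds (20, +inf): OK
  at node 22 with bounds (20, 24): OK
  at node 33 with bounds (24, +inf): OK
  at node 48 with bounds (24, 33): VIOLATION
Node 48 violates its bound: not (24 < 48 < 33).
Result: Not a valid BST


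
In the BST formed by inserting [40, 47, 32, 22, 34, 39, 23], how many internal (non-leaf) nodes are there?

Tree built from: [40, 47, 32, 22, 34, 39, 23]
Tree (level-order array): [40, 32, 47, 22, 34, None, None, None, 23, None, 39]
Rule: An internal node has at least one child.
Per-node child counts:
  node 40: 2 child(ren)
  node 32: 2 child(ren)
  node 22: 1 child(ren)
  node 23: 0 child(ren)
  node 34: 1 child(ren)
  node 39: 0 child(ren)
  node 47: 0 child(ren)
Matching nodes: [40, 32, 22, 34]
Count of internal (non-leaf) nodes: 4


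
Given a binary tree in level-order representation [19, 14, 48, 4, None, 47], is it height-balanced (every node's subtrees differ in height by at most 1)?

Tree (level-order array): [19, 14, 48, 4, None, 47]
Definition: a tree is height-balanced if, at every node, |h(left) - h(right)| <= 1 (empty subtree has height -1).
Bottom-up per-node check:
  node 4: h_left=-1, h_right=-1, diff=0 [OK], height=0
  node 14: h_left=0, h_right=-1, diff=1 [OK], height=1
  node 47: h_left=-1, h_right=-1, diff=0 [OK], height=0
  node 48: h_left=0, h_right=-1, diff=1 [OK], height=1
  node 19: h_left=1, h_right=1, diff=0 [OK], height=2
All nodes satisfy the balance condition.
Result: Balanced


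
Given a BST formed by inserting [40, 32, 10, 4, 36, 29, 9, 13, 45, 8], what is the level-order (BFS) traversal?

Tree insertion order: [40, 32, 10, 4, 36, 29, 9, 13, 45, 8]
Tree (level-order array): [40, 32, 45, 10, 36, None, None, 4, 29, None, None, None, 9, 13, None, 8]
BFS from the root, enqueuing left then right child of each popped node:
  queue [40] -> pop 40, enqueue [32, 45], visited so far: [40]
  queue [32, 45] -> pop 32, enqueue [10, 36], visited so far: [40, 32]
  queue [45, 10, 36] -> pop 45, enqueue [none], visited so far: [40, 32, 45]
  queue [10, 36] -> pop 10, enqueue [4, 29], visited so far: [40, 32, 45, 10]
  queue [36, 4, 29] -> pop 36, enqueue [none], visited so far: [40, 32, 45, 10, 36]
  queue [4, 29] -> pop 4, enqueue [9], visited so far: [40, 32, 45, 10, 36, 4]
  queue [29, 9] -> pop 29, enqueue [13], visited so far: [40, 32, 45, 10, 36, 4, 29]
  queue [9, 13] -> pop 9, enqueue [8], visited so far: [40, 32, 45, 10, 36, 4, 29, 9]
  queue [13, 8] -> pop 13, enqueue [none], visited so far: [40, 32, 45, 10, 36, 4, 29, 9, 13]
  queue [8] -> pop 8, enqueue [none], visited so far: [40, 32, 45, 10, 36, 4, 29, 9, 13, 8]
Result: [40, 32, 45, 10, 36, 4, 29, 9, 13, 8]


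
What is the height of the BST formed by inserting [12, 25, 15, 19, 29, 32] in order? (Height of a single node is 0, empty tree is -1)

Insertion order: [12, 25, 15, 19, 29, 32]
Tree (level-order array): [12, None, 25, 15, 29, None, 19, None, 32]
Compute height bottom-up (empty subtree = -1):
  height(19) = 1 + max(-1, -1) = 0
  height(15) = 1 + max(-1, 0) = 1
  height(32) = 1 + max(-1, -1) = 0
  height(29) = 1 + max(-1, 0) = 1
  height(25) = 1 + max(1, 1) = 2
  height(12) = 1 + max(-1, 2) = 3
Height = 3


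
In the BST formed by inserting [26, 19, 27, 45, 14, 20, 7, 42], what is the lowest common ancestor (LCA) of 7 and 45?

Tree insertion order: [26, 19, 27, 45, 14, 20, 7, 42]
Tree (level-order array): [26, 19, 27, 14, 20, None, 45, 7, None, None, None, 42]
In a BST, the LCA of p=7, q=45 is the first node v on the
root-to-leaf path with p <= v <= q (go left if both < v, right if both > v).
Walk from root:
  at 26: 7 <= 26 <= 45, this is the LCA
LCA = 26


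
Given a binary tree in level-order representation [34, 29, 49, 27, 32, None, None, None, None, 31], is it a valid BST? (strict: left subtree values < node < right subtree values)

Level-order array: [34, 29, 49, 27, 32, None, None, None, None, 31]
Validate using subtree bounds (lo, hi): at each node, require lo < value < hi,
then recurse left with hi=value and right with lo=value.
Preorder trace (stopping at first violation):
  at node 34 with bounds (-inf, +inf): OK
  at node 29 with bounds (-inf, 34): OK
  at node 27 with bounds (-inf, 29): OK
  at node 32 with bounds (29, 34): OK
  at node 31 with bounds (29, 32): OK
  at node 49 with bounds (34, +inf): OK
No violation found at any node.
Result: Valid BST


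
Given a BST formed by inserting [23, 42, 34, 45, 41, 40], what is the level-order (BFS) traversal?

Tree insertion order: [23, 42, 34, 45, 41, 40]
Tree (level-order array): [23, None, 42, 34, 45, None, 41, None, None, 40]
BFS from the root, enqueuing left then right child of each popped node:
  queue [23] -> pop 23, enqueue [42], visited so far: [23]
  queue [42] -> pop 42, enqueue [34, 45], visited so far: [23, 42]
  queue [34, 45] -> pop 34, enqueue [41], visited so far: [23, 42, 34]
  queue [45, 41] -> pop 45, enqueue [none], visited so far: [23, 42, 34, 45]
  queue [41] -> pop 41, enqueue [40], visited so far: [23, 42, 34, 45, 41]
  queue [40] -> pop 40, enqueue [none], visited so far: [23, 42, 34, 45, 41, 40]
Result: [23, 42, 34, 45, 41, 40]


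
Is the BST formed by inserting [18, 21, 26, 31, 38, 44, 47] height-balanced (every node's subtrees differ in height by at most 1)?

Tree (level-order array): [18, None, 21, None, 26, None, 31, None, 38, None, 44, None, 47]
Definition: a tree is height-balanced if, at every node, |h(left) - h(right)| <= 1 (empty subtree has height -1).
Bottom-up per-node check:
  node 47: h_left=-1, h_right=-1, diff=0 [OK], height=0
  node 44: h_left=-1, h_right=0, diff=1 [OK], height=1
  node 38: h_left=-1, h_right=1, diff=2 [FAIL (|-1-1|=2 > 1)], height=2
  node 31: h_left=-1, h_right=2, diff=3 [FAIL (|-1-2|=3 > 1)], height=3
  node 26: h_left=-1, h_right=3, diff=4 [FAIL (|-1-3|=4 > 1)], height=4
  node 21: h_left=-1, h_right=4, diff=5 [FAIL (|-1-4|=5 > 1)], height=5
  node 18: h_left=-1, h_right=5, diff=6 [FAIL (|-1-5|=6 > 1)], height=6
Node 38 violates the condition: |-1 - 1| = 2 > 1.
Result: Not balanced


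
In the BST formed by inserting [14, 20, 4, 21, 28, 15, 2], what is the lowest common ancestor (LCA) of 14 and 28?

Tree insertion order: [14, 20, 4, 21, 28, 15, 2]
Tree (level-order array): [14, 4, 20, 2, None, 15, 21, None, None, None, None, None, 28]
In a BST, the LCA of p=14, q=28 is the first node v on the
root-to-leaf path with p <= v <= q (go left if both < v, right if both > v).
Walk from root:
  at 14: 14 <= 14 <= 28, this is the LCA
LCA = 14


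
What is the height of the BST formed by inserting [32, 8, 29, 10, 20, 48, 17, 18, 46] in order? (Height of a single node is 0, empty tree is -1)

Insertion order: [32, 8, 29, 10, 20, 48, 17, 18, 46]
Tree (level-order array): [32, 8, 48, None, 29, 46, None, 10, None, None, None, None, 20, 17, None, None, 18]
Compute height bottom-up (empty subtree = -1):
  height(18) = 1 + max(-1, -1) = 0
  height(17) = 1 + max(-1, 0) = 1
  height(20) = 1 + max(1, -1) = 2
  height(10) = 1 + max(-1, 2) = 3
  height(29) = 1 + max(3, -1) = 4
  height(8) = 1 + max(-1, 4) = 5
  height(46) = 1 + max(-1, -1) = 0
  height(48) = 1 + max(0, -1) = 1
  height(32) = 1 + max(5, 1) = 6
Height = 6
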